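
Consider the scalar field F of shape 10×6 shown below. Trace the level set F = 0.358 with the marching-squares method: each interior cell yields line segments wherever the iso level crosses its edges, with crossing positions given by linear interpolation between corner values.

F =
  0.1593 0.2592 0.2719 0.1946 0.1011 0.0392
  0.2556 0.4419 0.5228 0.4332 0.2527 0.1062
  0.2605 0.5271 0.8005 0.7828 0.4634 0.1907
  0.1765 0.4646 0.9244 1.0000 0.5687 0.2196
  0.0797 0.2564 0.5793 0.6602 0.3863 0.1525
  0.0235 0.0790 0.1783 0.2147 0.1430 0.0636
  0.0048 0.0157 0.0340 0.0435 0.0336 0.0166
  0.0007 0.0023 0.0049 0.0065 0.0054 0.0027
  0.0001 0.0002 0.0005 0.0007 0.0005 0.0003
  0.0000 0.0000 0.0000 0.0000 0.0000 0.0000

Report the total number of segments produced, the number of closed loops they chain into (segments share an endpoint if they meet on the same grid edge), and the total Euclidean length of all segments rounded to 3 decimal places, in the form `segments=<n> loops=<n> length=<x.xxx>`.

cell (0,0): code 0100 → (0.541,1.000)–(1.000,0.550)
cell (0,1): code 1100 → (0.343,2.000)–(0.541,1.000)
cell (0,2): code 1100 → (0.685,3.000)–(0.343,2.000)
cell (0,3): code 1000 → (1.000,3.417)–(0.685,3.000)
cell (1,0): code 0110 → (1.000,0.550)–(2.000,0.366)
cell (1,3): code 1101 → (1.500,4.000)–(1.000,3.417)
cell (1,4): code 1000 → (2.000,4.387)–(1.500,4.000)
cell (2,0): code 0110 → (2.000,0.366)–(3.000,0.630)
cell (2,4): code 1001 → (3.000,4.604)–(2.000,4.387)
cell (3,0): code 0010 → (3.000,0.630)–(3.512,1.000)
cell (3,1): code 0111 → (3.512,1.000)–(4.000,1.315)
cell (3,4): code 1001 → (4.000,4.121)–(3.000,4.604)
cell (4,1): code 0010 → (4.000,1.315)–(4.552,2.000)
cell (4,2): code 0011 → (4.552,2.000)–(4.678,3.000)
cell (4,3): code 0011 → (4.678,3.000)–(4.116,4.000)
cell (4,4): code 0001 → (4.116,4.000)–(4.000,4.121)
total: 16 segments, chained into 1 closed loop(s), length Σ = 13.241964

segments=16 loops=1 length=13.242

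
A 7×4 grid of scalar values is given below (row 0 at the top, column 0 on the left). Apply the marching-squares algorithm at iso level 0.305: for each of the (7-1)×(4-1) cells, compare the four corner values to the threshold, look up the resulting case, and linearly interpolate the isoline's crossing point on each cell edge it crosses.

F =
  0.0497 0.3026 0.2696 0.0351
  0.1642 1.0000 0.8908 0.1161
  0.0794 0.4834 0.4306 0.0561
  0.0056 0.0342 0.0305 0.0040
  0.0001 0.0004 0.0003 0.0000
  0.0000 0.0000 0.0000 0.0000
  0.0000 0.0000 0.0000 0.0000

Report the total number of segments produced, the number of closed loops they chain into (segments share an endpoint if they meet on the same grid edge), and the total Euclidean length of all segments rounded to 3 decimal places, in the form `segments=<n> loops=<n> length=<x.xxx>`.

segments=8 loops=1 length=7.723

cell (0,0): code 0100 → (0.003,1.000)–(1.000,0.168)
cell (0,1): code 1100 → (0.057,2.000)–(0.003,1.000)
cell (0,2): code 1000 → (1.000,2.756)–(0.057,2.000)
cell (1,0): code 0110 → (1.000,0.168)–(2.000,0.558)
cell (1,2): code 1001 → (2.000,2.335)–(1.000,2.756)
cell (2,0): code 0010 → (2.000,0.558)–(2.397,1.000)
cell (2,1): code 0011 → (2.397,1.000)–(2.314,2.000)
cell (2,2): code 0001 → (2.314,2.000)–(2.000,2.335)
total: 8 segments, chained into 1 closed loop(s), length Σ = 7.723097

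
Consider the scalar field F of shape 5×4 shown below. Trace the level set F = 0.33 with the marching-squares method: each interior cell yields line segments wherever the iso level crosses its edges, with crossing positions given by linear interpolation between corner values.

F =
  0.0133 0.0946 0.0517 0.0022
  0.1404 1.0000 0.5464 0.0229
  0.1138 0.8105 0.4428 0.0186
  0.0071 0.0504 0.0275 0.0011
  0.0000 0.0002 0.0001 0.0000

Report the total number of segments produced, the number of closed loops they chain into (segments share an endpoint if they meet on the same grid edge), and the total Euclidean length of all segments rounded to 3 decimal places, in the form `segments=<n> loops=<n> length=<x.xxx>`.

segments=8 loops=1 length=7.115

cell (0,0): code 0100 → (0.260,1.000)–(1.000,0.221)
cell (0,1): code 1100 → (0.563,2.000)–(0.260,1.000)
cell (0,2): code 1000 → (1.000,2.413)–(0.563,2.000)
cell (1,0): code 0110 → (1.000,0.221)–(2.000,0.310)
cell (1,2): code 1001 → (2.000,2.266)–(1.000,2.413)
cell (2,0): code 0010 → (2.000,0.310)–(2.632,1.000)
cell (2,1): code 0011 → (2.632,1.000)–(2.272,2.000)
cell (2,2): code 0001 → (2.272,2.000)–(2.000,2.266)
total: 8 segments, chained into 1 closed loop(s), length Σ = 7.114904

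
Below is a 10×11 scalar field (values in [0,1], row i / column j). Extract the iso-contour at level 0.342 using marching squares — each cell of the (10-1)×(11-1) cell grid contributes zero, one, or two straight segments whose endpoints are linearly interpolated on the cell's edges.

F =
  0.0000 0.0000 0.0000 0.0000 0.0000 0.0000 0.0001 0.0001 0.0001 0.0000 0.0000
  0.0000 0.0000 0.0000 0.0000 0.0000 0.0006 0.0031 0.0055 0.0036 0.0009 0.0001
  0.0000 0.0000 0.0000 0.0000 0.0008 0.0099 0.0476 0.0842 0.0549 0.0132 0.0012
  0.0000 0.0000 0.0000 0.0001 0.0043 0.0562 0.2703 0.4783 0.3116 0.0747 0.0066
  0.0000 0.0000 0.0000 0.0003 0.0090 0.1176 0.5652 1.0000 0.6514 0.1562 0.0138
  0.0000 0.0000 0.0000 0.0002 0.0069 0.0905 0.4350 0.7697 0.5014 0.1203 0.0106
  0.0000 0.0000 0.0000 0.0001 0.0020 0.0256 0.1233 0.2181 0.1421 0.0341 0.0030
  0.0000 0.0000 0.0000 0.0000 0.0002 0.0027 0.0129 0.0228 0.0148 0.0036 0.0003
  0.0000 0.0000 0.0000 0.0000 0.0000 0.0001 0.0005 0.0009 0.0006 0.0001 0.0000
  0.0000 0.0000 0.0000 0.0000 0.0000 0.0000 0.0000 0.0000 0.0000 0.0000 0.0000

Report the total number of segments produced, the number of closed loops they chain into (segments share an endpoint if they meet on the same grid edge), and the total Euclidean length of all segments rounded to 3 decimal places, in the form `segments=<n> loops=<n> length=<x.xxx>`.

segments=12 loops=1 length=9.485

cell (2,6): code 0100 → (2.654,7.000)–(3.000,6.345)
cell (2,7): code 1000 → (3.000,7.818)–(2.654,7.000)
cell (3,5): code 0100 → (3.243,6.000)–(4.000,5.501)
cell (3,6): code 1110 → (3.000,6.345)–(3.243,6.000)
cell (3,7): code 1101 → (3.089,8.000)–(3.000,7.818)
cell (3,8): code 1000 → (4.000,8.625)–(3.089,8.000)
cell (4,5): code 0110 → (4.000,5.501)–(5.000,5.730)
cell (4,8): code 1001 → (5.000,8.418)–(4.000,8.625)
cell (5,5): code 0010 → (5.000,5.730)–(5.298,6.000)
cell (5,6): code 0011 → (5.298,6.000)–(5.775,7.000)
cell (5,7): code 0011 → (5.775,7.000)–(5.444,8.000)
cell (5,8): code 0001 → (5.444,8.000)–(5.000,8.418)
total: 12 segments, chained into 1 closed loop(s), length Σ = 9.484891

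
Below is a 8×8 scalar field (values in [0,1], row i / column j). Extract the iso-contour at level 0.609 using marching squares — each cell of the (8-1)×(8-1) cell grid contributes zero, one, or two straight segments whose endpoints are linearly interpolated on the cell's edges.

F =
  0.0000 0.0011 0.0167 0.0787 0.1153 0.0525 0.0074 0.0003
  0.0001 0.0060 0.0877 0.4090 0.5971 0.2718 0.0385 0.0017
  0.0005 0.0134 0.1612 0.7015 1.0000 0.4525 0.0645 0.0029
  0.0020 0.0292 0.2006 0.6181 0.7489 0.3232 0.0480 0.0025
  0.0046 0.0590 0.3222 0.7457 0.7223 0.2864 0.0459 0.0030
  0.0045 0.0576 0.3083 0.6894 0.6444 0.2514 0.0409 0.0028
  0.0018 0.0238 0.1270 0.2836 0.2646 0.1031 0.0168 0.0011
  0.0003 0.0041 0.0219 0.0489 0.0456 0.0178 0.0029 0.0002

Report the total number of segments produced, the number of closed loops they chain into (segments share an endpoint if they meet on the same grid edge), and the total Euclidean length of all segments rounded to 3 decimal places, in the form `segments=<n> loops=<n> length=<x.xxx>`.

segments=12 loops=1 length=10.334

cell (1,2): code 0100 → (1.684,3.000)–(2.000,2.829)
cell (1,3): code 1100 → (1.030,4.000)–(1.684,3.000)
cell (1,4): code 1000 → (2.000,4.714)–(1.030,4.000)
cell (2,2): code 0110 → (2.000,2.829)–(3.000,2.978)
cell (2,4): code 1001 → (3.000,4.329)–(2.000,4.714)
cell (3,2): code 0110 → (3.000,2.978)–(4.000,2.677)
cell (3,4): code 1001 → (4.000,4.260)–(3.000,4.329)
cell (4,2): code 0110 → (4.000,2.677)–(5.000,2.789)
cell (4,4): code 1001 → (5.000,4.090)–(4.000,4.260)
cell (5,2): code 0010 → (5.000,2.789)–(5.198,3.000)
cell (5,3): code 0011 → (5.198,3.000)–(5.093,4.000)
cell (5,4): code 0001 → (5.093,4.000)–(5.000,4.090)
total: 12 segments, chained into 1 closed loop(s), length Σ = 10.334106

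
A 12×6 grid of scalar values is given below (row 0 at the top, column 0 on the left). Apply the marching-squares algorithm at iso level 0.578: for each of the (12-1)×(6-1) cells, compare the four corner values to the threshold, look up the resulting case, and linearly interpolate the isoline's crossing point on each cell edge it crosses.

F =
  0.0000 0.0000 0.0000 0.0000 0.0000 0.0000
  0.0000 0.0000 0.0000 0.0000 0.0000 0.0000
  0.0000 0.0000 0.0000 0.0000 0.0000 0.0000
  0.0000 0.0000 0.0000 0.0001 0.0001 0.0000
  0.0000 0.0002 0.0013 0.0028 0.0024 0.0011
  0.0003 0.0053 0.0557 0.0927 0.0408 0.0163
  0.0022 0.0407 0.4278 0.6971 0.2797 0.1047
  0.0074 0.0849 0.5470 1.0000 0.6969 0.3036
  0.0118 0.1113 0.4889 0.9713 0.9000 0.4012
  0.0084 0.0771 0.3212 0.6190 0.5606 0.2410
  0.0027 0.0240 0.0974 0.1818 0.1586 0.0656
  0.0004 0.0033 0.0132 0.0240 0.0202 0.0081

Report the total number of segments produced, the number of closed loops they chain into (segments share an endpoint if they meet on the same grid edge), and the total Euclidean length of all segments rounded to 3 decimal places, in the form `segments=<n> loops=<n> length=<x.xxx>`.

segments=12 loops=1 length=8.967

cell (5,2): code 0100 → (5.803,3.000)–(6.000,2.558)
cell (5,3): code 1000 → (6.000,3.285)–(5.803,3.000)
cell (6,2): code 0110 → (6.000,2.558)–(7.000,2.068)
cell (6,3): code 1101 → (6.715,4.000)–(6.000,3.285)
cell (6,4): code 1000 → (7.000,4.302)–(6.715,4.000)
cell (7,2): code 0110 → (7.000,2.068)–(8.000,2.185)
cell (7,4): code 1001 → (8.000,4.646)–(7.000,4.302)
cell (8,2): code 0110 → (8.000,2.185)–(9.000,2.862)
cell (8,3): code 1011 → (9.000,3.702)–(8.949,4.000)
cell (8,4): code 0001 → (8.949,4.000)–(8.000,4.646)
cell (9,2): code 0010 → (9.000,2.862)–(9.094,3.000)
cell (9,3): code 0001 → (9.094,3.000)–(9.000,3.702)
total: 12 segments, chained into 1 closed loop(s), length Σ = 8.967323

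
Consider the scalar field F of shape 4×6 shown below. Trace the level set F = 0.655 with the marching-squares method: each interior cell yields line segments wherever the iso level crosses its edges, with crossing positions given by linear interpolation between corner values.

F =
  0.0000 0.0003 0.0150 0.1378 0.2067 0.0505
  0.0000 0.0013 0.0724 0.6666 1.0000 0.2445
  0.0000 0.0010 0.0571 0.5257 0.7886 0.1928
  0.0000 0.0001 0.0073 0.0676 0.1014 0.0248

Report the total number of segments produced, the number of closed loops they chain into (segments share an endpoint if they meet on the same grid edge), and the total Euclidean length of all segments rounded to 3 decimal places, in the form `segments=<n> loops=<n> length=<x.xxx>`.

segments=8 loops=1 length=4.735

cell (0,2): code 0100 → (0.978,3.000)–(1.000,2.980)
cell (0,3): code 1100 → (0.565,4.000)–(0.978,3.000)
cell (0,4): code 1000 → (1.000,4.457)–(0.565,4.000)
cell (1,2): code 0010 → (1.000,2.980)–(1.082,3.000)
cell (1,3): code 0111 → (1.082,3.000)–(2.000,3.492)
cell (1,4): code 1001 → (2.000,4.224)–(1.000,4.457)
cell (2,3): code 0010 → (2.000,3.492)–(2.194,4.000)
cell (2,4): code 0001 → (2.194,4.000)–(2.000,4.224)
total: 8 segments, chained into 1 closed loop(s), length Σ = 4.735179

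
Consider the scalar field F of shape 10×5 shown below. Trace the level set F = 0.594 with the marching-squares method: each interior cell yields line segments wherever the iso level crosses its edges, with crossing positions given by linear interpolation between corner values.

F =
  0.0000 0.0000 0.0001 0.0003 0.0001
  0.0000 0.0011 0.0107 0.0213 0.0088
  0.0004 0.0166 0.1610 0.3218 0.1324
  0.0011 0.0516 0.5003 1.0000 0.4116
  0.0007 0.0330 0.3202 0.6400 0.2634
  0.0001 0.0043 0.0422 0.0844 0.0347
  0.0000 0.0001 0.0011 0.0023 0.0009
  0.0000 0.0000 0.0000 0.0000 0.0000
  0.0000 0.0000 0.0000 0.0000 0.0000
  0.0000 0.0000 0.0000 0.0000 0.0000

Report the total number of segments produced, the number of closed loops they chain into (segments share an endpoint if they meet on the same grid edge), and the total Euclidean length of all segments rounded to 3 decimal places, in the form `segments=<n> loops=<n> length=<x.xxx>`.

segments=6 loops=1 length=4.589

cell (2,2): code 0100 → (2.401,3.000)–(3.000,2.188)
cell (2,3): code 1000 → (3.000,3.690)–(2.401,3.000)
cell (3,2): code 0110 → (3.000,2.188)–(4.000,2.856)
cell (3,3): code 1001 → (4.000,3.122)–(3.000,3.690)
cell (4,2): code 0010 → (4.000,2.856)–(4.083,3.000)
cell (4,3): code 0001 → (4.083,3.000)–(4.000,3.122)
total: 6 segments, chained into 1 closed loop(s), length Σ = 4.589176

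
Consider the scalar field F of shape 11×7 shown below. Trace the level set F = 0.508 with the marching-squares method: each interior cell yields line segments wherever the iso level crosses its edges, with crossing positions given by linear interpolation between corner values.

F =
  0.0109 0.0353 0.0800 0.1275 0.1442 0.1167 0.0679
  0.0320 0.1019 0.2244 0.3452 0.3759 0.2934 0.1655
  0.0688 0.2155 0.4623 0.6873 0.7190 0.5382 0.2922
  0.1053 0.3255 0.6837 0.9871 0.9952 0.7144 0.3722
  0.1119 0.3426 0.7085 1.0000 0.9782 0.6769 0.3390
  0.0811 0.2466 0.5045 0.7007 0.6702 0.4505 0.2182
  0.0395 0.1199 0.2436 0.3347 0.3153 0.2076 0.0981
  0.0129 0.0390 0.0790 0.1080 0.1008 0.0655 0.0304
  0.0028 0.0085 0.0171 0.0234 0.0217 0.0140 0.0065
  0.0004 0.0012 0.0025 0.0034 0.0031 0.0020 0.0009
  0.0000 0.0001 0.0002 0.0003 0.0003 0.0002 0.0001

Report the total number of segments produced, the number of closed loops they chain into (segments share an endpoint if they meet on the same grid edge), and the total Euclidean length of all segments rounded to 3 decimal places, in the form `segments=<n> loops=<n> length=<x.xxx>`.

segments=16 loops=1 length=12.983

cell (1,2): code 0100 → (1.476,3.000)–(2.000,2.203)
cell (1,3): code 1100 → (1.385,4.000)–(1.476,3.000)
cell (1,4): code 1100 → (1.877,5.000)–(1.385,4.000)
cell (1,5): code 1000 → (2.000,5.123)–(1.877,5.000)
cell (2,1): code 0100 → (2.206,2.000)–(3.000,1.509)
cell (2,2): code 1110 → (2.000,2.203)–(2.206,2.000)
cell (2,5): code 1001 → (3.000,5.603)–(2.000,5.123)
cell (3,1): code 0110 → (3.000,1.509)–(4.000,1.452)
cell (3,5): code 1001 → (4.000,5.500)–(3.000,5.603)
cell (4,1): code 0010 → (4.000,1.452)–(4.983,2.000)
cell (4,2): code 0111 → (4.983,2.000)–(5.000,2.018)
cell (4,4): code 1011 → (5.000,4.738)–(4.746,5.000)
cell (4,5): code 0001 → (4.746,5.000)–(4.000,5.500)
cell (5,2): code 0010 → (5.000,2.018)–(5.527,3.000)
cell (5,3): code 0011 → (5.527,3.000)–(5.457,4.000)
cell (5,4): code 0001 → (5.457,4.000)–(5.000,4.738)
total: 16 segments, chained into 1 closed loop(s), length Σ = 12.982974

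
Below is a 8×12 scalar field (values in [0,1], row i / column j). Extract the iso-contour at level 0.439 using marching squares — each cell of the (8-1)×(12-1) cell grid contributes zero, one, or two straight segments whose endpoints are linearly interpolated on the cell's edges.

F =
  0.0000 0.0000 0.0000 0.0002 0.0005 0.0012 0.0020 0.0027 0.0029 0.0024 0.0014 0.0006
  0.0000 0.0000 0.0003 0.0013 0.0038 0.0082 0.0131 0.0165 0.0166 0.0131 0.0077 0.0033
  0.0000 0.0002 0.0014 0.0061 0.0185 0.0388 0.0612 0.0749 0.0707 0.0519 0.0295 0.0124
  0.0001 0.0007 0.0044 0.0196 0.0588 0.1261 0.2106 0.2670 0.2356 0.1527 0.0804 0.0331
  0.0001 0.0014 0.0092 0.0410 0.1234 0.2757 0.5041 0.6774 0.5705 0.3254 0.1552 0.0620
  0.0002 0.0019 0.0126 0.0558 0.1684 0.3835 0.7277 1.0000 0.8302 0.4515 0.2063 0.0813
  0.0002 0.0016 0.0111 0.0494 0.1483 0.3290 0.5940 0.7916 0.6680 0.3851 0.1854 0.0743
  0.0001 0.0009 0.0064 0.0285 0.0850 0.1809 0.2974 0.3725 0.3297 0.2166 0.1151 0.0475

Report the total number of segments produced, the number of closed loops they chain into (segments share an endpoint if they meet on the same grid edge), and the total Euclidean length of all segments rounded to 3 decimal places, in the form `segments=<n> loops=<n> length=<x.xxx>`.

segments=14 loops=1 length=11.337

cell (3,5): code 0100 → (3.778,6.000)–(4.000,5.715)
cell (3,6): code 1100 → (3.419,7.000)–(3.778,6.000)
cell (3,7): code 1100 → (3.607,8.000)–(3.419,7.000)
cell (3,8): code 1000 → (4.000,8.537)–(3.607,8.000)
cell (4,5): code 0110 → (4.000,5.715)–(5.000,5.161)
cell (4,8): code 1101 → (4.901,9.000)–(4.000,8.537)
cell (4,9): code 1000 → (5.000,9.051)–(4.901,9.000)
cell (5,5): code 0110 → (5.000,5.161)–(6.000,5.415)
cell (5,8): code 1011 → (6.000,8.809)–(5.188,9.000)
cell (5,9): code 0001 → (5.188,9.000)–(5.000,9.051)
cell (6,5): code 0010 → (6.000,5.415)–(6.523,6.000)
cell (6,6): code 0011 → (6.523,6.000)–(6.841,7.000)
cell (6,7): code 0011 → (6.841,7.000)–(6.677,8.000)
cell (6,8): code 0001 → (6.677,8.000)–(6.000,8.809)
total: 14 segments, chained into 1 closed loop(s), length Σ = 11.336858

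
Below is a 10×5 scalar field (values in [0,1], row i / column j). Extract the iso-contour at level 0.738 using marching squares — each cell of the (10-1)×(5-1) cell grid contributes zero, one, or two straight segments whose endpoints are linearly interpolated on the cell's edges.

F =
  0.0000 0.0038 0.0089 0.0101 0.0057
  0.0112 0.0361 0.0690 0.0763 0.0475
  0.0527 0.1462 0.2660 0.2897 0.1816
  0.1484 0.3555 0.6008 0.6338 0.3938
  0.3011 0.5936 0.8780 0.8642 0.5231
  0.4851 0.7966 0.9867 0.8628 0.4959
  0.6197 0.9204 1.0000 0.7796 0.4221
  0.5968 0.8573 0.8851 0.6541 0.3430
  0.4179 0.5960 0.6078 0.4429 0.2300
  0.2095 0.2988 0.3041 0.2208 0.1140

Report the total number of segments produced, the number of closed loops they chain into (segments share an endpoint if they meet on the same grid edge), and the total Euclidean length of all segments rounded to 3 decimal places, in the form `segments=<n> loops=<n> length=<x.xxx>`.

segments=14 loops=1 length=11.296

cell (3,1): code 0100 → (3.495,2.000)–(4.000,1.508)
cell (3,2): code 1100 → (3.452,3.000)–(3.495,2.000)
cell (3,3): code 1000 → (4.000,3.370)–(3.452,3.000)
cell (4,0): code 0100 → (4.711,1.000)–(5.000,0.812)
cell (4,1): code 1110 → (4.000,1.508)–(4.711,1.000)
cell (4,3): code 1001 → (5.000,3.340)–(4.000,3.370)
cell (5,0): code 0110 → (5.000,0.812)–(6.000,0.393)
cell (5,3): code 1001 → (6.000,3.116)–(5.000,3.340)
cell (6,0): code 0110 → (6.000,0.393)–(7.000,0.542)
cell (6,2): code 1011 → (7.000,2.637)–(6.331,3.000)
cell (6,3): code 0001 → (6.331,3.000)–(6.000,3.116)
cell (7,0): code 0010 → (7.000,0.542)–(7.457,1.000)
cell (7,1): code 0011 → (7.457,1.000)–(7.530,2.000)
cell (7,2): code 0001 → (7.530,2.000)–(7.000,2.637)
total: 14 segments, chained into 1 closed loop(s), length Σ = 11.296182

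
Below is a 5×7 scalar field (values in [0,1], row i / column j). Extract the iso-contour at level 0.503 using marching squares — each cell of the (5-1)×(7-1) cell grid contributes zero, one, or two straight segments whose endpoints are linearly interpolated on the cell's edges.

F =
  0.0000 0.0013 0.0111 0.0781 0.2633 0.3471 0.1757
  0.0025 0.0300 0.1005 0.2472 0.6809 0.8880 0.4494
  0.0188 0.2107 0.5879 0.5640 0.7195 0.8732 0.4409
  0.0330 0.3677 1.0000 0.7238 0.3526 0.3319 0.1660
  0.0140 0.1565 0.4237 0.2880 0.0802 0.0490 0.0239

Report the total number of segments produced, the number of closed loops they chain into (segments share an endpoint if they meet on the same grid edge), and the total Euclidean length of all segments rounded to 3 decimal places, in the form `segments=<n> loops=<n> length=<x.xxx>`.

cell (0,3): code 0100 → (0.574,4.000)–(1.000,3.590)
cell (0,4): code 1100 → (0.288,5.000)–(0.574,4.000)
cell (0,5): code 1000 → (1.000,5.878)–(0.288,5.000)
cell (1,1): code 0100 → (1.826,2.000)–(2.000,1.775)
cell (1,2): code 1100 → (1.807,3.000)–(1.826,2.000)
cell (1,3): code 1110 → (1.000,3.590)–(1.807,3.000)
cell (1,5): code 1001 → (2.000,5.856)–(1.000,5.878)
cell (2,1): code 0110 → (2.000,1.775)–(3.000,1.214)
cell (2,3): code 1011 → (3.000,3.595)–(2.590,4.000)
cell (2,4): code 0011 → (2.590,4.000)–(2.684,5.000)
cell (2,5): code 0001 → (2.684,5.000)–(2.000,5.856)
cell (3,1): code 0010 → (3.000,1.214)–(3.862,2.000)
cell (3,2): code 0011 → (3.862,2.000)–(3.507,3.000)
cell (3,3): code 0001 → (3.507,3.000)–(3.000,3.595)
total: 14 segments, chained into 1 closed loop(s), length Σ = 12.879342

segments=14 loops=1 length=12.879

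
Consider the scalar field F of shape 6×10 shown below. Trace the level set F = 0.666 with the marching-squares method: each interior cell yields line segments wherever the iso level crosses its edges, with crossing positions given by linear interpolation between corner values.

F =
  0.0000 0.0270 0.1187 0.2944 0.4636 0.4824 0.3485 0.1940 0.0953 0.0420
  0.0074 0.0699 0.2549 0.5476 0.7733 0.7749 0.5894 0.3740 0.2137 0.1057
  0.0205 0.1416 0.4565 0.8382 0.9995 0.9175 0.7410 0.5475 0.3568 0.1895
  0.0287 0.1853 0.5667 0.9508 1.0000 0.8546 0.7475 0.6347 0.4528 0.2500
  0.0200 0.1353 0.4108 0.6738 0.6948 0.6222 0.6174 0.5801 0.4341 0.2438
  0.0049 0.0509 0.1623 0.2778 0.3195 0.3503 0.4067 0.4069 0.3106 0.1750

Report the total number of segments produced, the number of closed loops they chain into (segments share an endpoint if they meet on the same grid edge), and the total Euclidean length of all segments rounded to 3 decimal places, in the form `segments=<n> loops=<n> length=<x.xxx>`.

segments=16 loops=1 length=12.344

cell (0,3): code 0100 → (0.654,4.000)–(1.000,3.525)
cell (0,4): code 1100 → (0.628,5.000)–(0.654,4.000)
cell (0,5): code 1000 → (1.000,5.587)–(0.628,5.000)
cell (1,2): code 0100 → (1.407,3.000)–(2.000,2.549)
cell (1,3): code 1110 → (1.000,3.525)–(1.407,3.000)
cell (1,5): code 1101 → (1.505,6.000)–(1.000,5.587)
cell (1,6): code 1000 → (2.000,6.388)–(1.505,6.000)
cell (2,2): code 0110 → (2.000,2.549)–(3.000,2.259)
cell (2,6): code 1001 → (3.000,6.723)–(2.000,6.388)
cell (3,2): code 0110 → (3.000,2.259)–(4.000,2.970)
cell (3,4): code 1011 → (4.000,4.397)–(3.812,5.000)
cell (3,5): code 0011 → (3.812,5.000)–(3.626,6.000)
cell (3,6): code 0001 → (3.626,6.000)–(3.000,6.723)
cell (4,2): code 0010 → (4.000,2.970)–(4.020,3.000)
cell (4,3): code 0011 → (4.020,3.000)–(4.077,4.000)
cell (4,4): code 0001 → (4.077,4.000)–(4.000,4.397)
total: 16 segments, chained into 1 closed loop(s), length Σ = 12.343725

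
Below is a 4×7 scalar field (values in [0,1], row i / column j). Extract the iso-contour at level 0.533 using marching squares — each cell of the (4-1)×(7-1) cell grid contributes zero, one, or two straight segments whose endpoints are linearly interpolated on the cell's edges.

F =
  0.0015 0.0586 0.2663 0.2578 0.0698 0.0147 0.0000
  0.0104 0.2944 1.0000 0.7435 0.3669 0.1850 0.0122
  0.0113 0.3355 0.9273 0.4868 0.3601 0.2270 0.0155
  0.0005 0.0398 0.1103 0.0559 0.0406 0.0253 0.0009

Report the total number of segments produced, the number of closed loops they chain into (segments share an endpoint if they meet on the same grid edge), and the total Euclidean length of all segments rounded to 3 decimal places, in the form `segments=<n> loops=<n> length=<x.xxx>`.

cell (0,1): code 0100 → (0.364,2.000)–(1.000,1.338)
cell (0,2): code 1100 → (0.567,3.000)–(0.364,2.000)
cell (0,3): code 1000 → (1.000,3.559)–(0.567,3.000)
cell (1,1): code 0110 → (1.000,1.338)–(2.000,1.334)
cell (1,2): code 1011 → (2.000,2.895)–(1.820,3.000)
cell (1,3): code 0001 → (1.820,3.000)–(1.000,3.559)
cell (2,1): code 0010 → (2.000,1.334)–(2.483,2.000)
cell (2,2): code 0001 → (2.483,2.000)–(2.000,2.895)
total: 8 segments, chained into 1 closed loop(s), length Σ = 6.686308

segments=8 loops=1 length=6.686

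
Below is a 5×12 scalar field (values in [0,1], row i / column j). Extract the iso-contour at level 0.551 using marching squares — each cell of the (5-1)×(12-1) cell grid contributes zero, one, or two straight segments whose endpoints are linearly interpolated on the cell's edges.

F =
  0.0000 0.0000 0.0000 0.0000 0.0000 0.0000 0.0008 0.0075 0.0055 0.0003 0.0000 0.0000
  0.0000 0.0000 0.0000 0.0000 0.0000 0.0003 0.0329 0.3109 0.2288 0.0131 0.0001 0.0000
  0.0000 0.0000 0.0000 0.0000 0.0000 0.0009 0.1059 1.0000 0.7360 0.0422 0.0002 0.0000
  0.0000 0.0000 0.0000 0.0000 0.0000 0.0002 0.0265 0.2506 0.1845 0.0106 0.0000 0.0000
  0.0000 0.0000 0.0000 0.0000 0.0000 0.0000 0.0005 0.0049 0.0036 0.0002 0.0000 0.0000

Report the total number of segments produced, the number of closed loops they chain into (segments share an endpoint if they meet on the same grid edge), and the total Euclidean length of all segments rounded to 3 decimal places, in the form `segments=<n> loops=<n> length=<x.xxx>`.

cell (1,6): code 0100 → (1.348,7.000)–(2.000,6.498)
cell (1,7): code 1100 → (1.635,8.000)–(1.348,7.000)
cell (1,8): code 1000 → (2.000,8.267)–(1.635,8.000)
cell (2,6): code 0010 → (2.000,6.498)–(2.599,7.000)
cell (2,7): code 0011 → (2.599,7.000)–(2.335,8.000)
cell (2,8): code 0001 → (2.335,8.000)–(2.000,8.267)
total: 6 segments, chained into 1 closed loop(s), length Σ = 4.559250

segments=6 loops=1 length=4.559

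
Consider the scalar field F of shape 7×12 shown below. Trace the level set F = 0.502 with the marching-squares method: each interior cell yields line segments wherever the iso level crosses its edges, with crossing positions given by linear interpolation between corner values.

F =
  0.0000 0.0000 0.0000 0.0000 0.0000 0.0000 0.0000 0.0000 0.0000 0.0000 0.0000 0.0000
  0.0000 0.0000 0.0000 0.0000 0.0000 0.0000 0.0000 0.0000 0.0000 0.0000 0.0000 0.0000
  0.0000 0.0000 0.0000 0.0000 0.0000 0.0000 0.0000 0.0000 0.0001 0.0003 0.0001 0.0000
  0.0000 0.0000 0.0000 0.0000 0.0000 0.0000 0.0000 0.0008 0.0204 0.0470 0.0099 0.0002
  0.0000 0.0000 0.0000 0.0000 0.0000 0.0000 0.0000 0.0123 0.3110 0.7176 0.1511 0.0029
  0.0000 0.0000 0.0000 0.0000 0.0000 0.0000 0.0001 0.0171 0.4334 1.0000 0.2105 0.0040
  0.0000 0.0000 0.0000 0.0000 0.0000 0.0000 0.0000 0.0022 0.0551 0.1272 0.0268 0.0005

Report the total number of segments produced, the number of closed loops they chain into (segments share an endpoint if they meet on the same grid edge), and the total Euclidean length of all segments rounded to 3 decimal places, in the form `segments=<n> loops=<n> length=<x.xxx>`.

segments=6 loops=1 length=5.107

cell (3,8): code 0100 → (3.678,9.000)–(4.000,8.470)
cell (3,9): code 1000 → (4.000,9.381)–(3.678,9.000)
cell (4,8): code 0110 → (4.000,8.470)–(5.000,8.121)
cell (4,9): code 1001 → (5.000,9.631)–(4.000,9.381)
cell (5,8): code 0010 → (5.000,8.121)–(5.571,9.000)
cell (5,9): code 0001 → (5.571,9.000)–(5.000,9.631)
total: 6 segments, chained into 1 closed loop(s), length Σ = 5.106620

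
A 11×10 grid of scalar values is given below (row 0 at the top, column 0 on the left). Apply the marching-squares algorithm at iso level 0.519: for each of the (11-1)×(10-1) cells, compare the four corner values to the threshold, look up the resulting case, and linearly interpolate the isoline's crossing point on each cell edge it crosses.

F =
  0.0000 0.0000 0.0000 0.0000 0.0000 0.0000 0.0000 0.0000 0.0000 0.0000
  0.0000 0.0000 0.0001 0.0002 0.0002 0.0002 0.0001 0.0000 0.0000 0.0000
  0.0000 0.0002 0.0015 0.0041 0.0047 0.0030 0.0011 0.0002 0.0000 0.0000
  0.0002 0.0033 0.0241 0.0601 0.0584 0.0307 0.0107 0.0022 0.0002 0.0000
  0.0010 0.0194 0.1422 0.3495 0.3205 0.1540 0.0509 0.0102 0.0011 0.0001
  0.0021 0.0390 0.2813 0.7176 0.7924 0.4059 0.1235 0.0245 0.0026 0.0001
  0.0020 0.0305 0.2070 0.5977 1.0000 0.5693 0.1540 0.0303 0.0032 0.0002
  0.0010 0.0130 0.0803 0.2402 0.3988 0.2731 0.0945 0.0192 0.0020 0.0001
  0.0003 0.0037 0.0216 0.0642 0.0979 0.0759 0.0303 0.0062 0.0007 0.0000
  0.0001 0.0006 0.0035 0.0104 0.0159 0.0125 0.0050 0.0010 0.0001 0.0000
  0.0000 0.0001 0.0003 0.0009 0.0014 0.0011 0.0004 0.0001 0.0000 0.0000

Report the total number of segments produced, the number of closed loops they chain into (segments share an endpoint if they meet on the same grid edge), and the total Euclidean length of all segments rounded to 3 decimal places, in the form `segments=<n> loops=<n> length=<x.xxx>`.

segments=10 loops=1 length=7.580

cell (4,2): code 0100 → (4.460,3.000)–(5.000,2.545)
cell (4,3): code 1100 → (4.421,4.000)–(4.460,3.000)
cell (4,4): code 1000 → (5.000,4.707)–(4.421,4.000)
cell (5,2): code 0110 → (5.000,2.545)–(6.000,2.799)
cell (5,4): code 1101 → (5.692,5.000)–(5.000,4.707)
cell (5,5): code 1000 → (6.000,5.121)–(5.692,5.000)
cell (6,2): code 0010 → (6.000,2.799)–(6.220,3.000)
cell (6,3): code 0011 → (6.220,3.000)–(6.800,4.000)
cell (6,4): code 0011 → (6.800,4.000)–(6.170,5.000)
cell (6,5): code 0001 → (6.170,5.000)–(6.000,5.121)
total: 10 segments, chained into 1 closed loop(s), length Σ = 7.580022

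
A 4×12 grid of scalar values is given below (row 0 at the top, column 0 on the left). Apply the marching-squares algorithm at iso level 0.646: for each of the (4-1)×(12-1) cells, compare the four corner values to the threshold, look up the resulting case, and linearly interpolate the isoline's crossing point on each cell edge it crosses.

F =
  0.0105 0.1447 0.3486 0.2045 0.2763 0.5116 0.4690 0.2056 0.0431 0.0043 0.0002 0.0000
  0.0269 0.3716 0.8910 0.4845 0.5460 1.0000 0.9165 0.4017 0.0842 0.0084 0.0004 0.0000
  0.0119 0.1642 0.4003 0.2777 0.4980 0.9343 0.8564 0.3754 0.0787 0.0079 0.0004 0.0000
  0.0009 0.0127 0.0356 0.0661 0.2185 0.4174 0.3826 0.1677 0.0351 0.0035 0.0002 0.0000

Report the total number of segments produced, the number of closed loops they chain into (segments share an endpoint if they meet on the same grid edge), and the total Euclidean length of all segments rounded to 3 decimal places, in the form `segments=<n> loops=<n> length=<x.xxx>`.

segments=12 loops=2 length=10.254

cell (0,1): code 0100 → (0.548,2.000)–(1.000,1.528)
cell (0,2): code 1000 → (1.000,2.603)–(0.548,2.000)
cell (0,4): code 0100 → (0.275,5.000)–(1.000,4.220)
cell (0,5): code 1100 → (0.396,6.000)–(0.275,5.000)
cell (0,6): code 1000 → (1.000,6.525)–(0.396,6.000)
cell (1,1): code 0010 → (1.000,1.528)–(1.499,2.000)
cell (1,2): code 0001 → (1.499,2.000)–(1.000,2.603)
cell (1,4): code 0110 → (1.000,4.220)–(2.000,4.339)
cell (1,6): code 1001 → (2.000,6.437)–(1.000,6.525)
cell (2,4): code 0010 → (2.000,4.339)–(2.558,5.000)
cell (2,5): code 0011 → (2.558,5.000)–(2.444,6.000)
cell (2,6): code 0001 → (2.444,6.000)–(2.000,6.437)
total: 12 segments, chained into 2 closed loop(s), length Σ = 10.253908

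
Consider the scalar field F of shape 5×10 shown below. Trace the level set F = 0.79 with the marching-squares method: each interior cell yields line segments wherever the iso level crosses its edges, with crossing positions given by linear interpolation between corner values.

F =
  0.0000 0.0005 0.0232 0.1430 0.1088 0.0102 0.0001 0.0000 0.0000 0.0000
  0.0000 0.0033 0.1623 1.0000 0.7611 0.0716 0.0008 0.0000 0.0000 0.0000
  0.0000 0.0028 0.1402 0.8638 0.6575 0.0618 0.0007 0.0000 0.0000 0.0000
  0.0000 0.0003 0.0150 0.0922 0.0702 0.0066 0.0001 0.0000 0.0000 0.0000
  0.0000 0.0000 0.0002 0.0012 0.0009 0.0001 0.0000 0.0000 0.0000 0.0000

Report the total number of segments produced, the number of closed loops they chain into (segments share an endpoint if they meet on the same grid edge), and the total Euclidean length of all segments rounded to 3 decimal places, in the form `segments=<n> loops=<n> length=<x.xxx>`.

segments=6 loops=1 length=3.912

cell (0,2): code 0100 → (0.755,3.000)–(1.000,2.749)
cell (0,3): code 1000 → (1.000,3.879)–(0.755,3.000)
cell (1,2): code 0110 → (1.000,2.749)–(2.000,2.898)
cell (1,3): code 1001 → (2.000,3.358)–(1.000,3.879)
cell (2,2): code 0010 → (2.000,2.898)–(2.096,3.000)
cell (2,3): code 0001 → (2.096,3.000)–(2.000,3.358)
total: 6 segments, chained into 1 closed loop(s), length Σ = 3.911932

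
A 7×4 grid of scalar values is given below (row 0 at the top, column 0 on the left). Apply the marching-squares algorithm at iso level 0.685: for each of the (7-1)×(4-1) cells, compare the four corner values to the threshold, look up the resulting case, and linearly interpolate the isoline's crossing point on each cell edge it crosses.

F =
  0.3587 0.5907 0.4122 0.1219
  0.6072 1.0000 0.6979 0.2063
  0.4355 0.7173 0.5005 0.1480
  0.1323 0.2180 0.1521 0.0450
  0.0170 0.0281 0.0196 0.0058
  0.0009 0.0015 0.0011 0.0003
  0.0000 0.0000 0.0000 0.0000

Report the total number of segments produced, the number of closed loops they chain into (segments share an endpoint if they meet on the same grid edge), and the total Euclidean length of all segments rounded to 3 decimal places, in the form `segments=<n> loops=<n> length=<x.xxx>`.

cell (0,0): code 0100 → (0.230,1.000)–(1.000,0.198)
cell (0,1): code 1100 → (0.955,2.000)–(0.230,1.000)
cell (0,2): code 1000 → (1.000,2.026)–(0.955,2.000)
cell (1,0): code 0110 → (1.000,0.198)–(2.000,0.885)
cell (1,1): code 1011 → (2.000,1.149)–(1.065,2.000)
cell (1,2): code 0001 → (1.065,2.000)–(1.000,2.026)
cell (2,0): code 0010 → (2.000,0.885)–(2.065,1.000)
cell (2,1): code 0001 → (2.065,1.000)–(2.000,1.149)
total: 8 segments, chained into 1 closed loop(s), length Σ = 5.240474

segments=8 loops=1 length=5.240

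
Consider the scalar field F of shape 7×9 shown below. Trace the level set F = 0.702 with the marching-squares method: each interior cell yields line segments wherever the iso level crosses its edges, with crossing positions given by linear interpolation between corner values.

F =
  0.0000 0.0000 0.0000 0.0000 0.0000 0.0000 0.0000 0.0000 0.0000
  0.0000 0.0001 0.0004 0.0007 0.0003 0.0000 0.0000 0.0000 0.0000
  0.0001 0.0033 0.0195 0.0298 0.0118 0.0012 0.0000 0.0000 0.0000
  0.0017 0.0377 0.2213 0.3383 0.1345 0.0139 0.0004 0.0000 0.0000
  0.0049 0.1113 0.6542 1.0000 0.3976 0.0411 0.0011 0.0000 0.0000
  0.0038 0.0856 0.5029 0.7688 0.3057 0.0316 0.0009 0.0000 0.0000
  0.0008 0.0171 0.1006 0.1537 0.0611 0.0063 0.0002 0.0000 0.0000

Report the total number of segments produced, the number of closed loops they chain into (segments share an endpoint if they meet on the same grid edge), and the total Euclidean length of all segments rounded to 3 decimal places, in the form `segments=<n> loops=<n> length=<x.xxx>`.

segments=6 loops=1 length=4.327

cell (3,2): code 0100 → (3.550,3.000)–(4.000,2.138)
cell (3,3): code 1000 → (4.000,3.495)–(3.550,3.000)
cell (4,2): code 0110 → (4.000,2.138)–(5.000,2.749)
cell (4,3): code 1001 → (5.000,3.144)–(4.000,3.495)
cell (5,2): code 0010 → (5.000,2.749)–(5.109,3.000)
cell (5,3): code 0001 → (5.109,3.000)–(5.000,3.144)
total: 6 segments, chained into 1 closed loop(s), length Σ = 4.326859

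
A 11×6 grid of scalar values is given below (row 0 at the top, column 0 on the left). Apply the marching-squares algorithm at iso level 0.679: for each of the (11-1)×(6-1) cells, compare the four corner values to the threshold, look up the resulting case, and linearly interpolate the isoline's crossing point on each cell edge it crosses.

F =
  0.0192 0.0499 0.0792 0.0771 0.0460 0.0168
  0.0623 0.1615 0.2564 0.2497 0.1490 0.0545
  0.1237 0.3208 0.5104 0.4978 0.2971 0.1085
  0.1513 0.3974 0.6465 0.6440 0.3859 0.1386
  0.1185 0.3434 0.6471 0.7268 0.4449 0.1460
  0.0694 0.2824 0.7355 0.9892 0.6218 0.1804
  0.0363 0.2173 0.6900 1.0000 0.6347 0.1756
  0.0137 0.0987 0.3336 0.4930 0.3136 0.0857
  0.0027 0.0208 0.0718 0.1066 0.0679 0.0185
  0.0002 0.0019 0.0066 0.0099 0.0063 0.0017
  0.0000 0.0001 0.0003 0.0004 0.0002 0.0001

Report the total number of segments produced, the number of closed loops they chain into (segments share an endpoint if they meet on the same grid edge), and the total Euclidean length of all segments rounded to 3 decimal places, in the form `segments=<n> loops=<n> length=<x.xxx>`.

cell (3,2): code 0100 → (3.423,3.000)–(4.000,2.400)
cell (3,3): code 1000 → (4.000,3.170)–(3.423,3.000)
cell (4,1): code 0100 → (4.361,2.000)–(5.000,1.875)
cell (4,2): code 1110 → (4.000,2.400)–(4.361,2.000)
cell (4,3): code 1001 → (5.000,3.844)–(4.000,3.170)
cell (5,1): code 0110 → (5.000,1.875)–(6.000,1.977)
cell (5,3): code 1001 → (6.000,3.879)–(5.000,3.844)
cell (6,1): code 0010 → (6.000,1.977)–(6.031,2.000)
cell (6,2): code 0011 → (6.031,2.000)–(6.633,3.000)
cell (6,3): code 0001 → (6.633,3.000)–(6.000,3.879)
total: 10 segments, chained into 1 closed loop(s), length Σ = 8.125379

segments=10 loops=1 length=8.125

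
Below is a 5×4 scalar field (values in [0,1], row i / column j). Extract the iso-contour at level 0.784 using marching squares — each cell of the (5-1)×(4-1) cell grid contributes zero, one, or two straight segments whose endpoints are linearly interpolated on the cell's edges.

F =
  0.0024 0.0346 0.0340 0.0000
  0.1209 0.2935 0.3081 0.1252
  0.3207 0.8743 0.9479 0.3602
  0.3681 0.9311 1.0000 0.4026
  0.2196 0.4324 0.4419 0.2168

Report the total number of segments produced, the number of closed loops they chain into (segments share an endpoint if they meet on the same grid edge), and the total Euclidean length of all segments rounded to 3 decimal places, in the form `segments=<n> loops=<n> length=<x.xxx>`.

cell (1,0): code 0100 → (1.845,1.000)–(2.000,0.837)
cell (1,1): code 1100 → (1.744,2.000)–(1.845,1.000)
cell (1,2): code 1000 → (2.000,2.279)–(1.744,2.000)
cell (2,0): code 0110 → (2.000,0.837)–(3.000,0.739)
cell (2,2): code 1001 → (3.000,2.362)–(2.000,2.279)
cell (3,0): code 0010 → (3.000,0.739)–(3.295,1.000)
cell (3,1): code 0011 → (3.295,1.000)–(3.387,2.000)
cell (3,2): code 0001 → (3.387,2.000)–(3.000,2.362)
total: 8 segments, chained into 1 closed loop(s), length Σ = 5.545218

segments=8 loops=1 length=5.545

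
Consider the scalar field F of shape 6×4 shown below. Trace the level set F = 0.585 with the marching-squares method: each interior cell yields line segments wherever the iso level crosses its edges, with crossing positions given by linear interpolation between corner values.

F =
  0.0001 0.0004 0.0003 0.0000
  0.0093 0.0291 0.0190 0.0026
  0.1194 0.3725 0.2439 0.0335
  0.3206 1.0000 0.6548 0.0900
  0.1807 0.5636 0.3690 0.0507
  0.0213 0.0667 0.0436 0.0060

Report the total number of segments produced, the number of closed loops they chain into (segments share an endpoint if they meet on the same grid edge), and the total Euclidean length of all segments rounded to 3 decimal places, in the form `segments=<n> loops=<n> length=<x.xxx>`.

segments=6 loops=1 length=4.853

cell (2,0): code 0100 → (2.339,1.000)–(3.000,0.389)
cell (2,1): code 1100 → (2.830,2.000)–(2.339,1.000)
cell (2,2): code 1000 → (3.000,2.124)–(2.830,2.000)
cell (3,0): code 0010 → (3.000,0.389)–(3.951,1.000)
cell (3,1): code 0011 → (3.951,1.000)–(3.244,2.000)
cell (3,2): code 0001 → (3.244,2.000)–(3.000,2.124)
total: 6 segments, chained into 1 closed loop(s), length Σ = 4.853089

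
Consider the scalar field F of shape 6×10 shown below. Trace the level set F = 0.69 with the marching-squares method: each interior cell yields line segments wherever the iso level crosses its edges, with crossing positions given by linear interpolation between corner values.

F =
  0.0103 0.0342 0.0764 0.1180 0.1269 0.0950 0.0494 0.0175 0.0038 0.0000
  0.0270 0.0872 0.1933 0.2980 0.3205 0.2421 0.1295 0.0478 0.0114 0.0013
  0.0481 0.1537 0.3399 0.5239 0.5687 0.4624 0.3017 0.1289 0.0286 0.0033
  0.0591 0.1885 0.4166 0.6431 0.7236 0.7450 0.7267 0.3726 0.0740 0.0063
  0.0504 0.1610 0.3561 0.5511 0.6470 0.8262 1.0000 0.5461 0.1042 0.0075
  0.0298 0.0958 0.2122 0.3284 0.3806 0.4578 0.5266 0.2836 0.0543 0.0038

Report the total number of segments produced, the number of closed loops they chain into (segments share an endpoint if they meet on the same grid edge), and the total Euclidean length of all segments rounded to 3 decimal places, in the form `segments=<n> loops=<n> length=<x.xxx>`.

segments=10 loops=1 length=7.814

cell (2,3): code 0100 → (2.783,4.000)–(3.000,3.583)
cell (2,4): code 1100 → (2.805,5.000)–(2.783,4.000)
cell (2,5): code 1100 → (2.914,6.000)–(2.805,5.000)
cell (2,6): code 1000 → (3.000,6.104)–(2.914,6.000)
cell (3,3): code 0010 → (3.000,3.583)–(3.439,4.000)
cell (3,4): code 0111 → (3.439,4.000)–(4.000,4.240)
cell (3,6): code 1001 → (4.000,6.683)–(3.000,6.104)
cell (4,4): code 0010 → (4.000,4.240)–(4.370,5.000)
cell (4,5): code 0011 → (4.370,5.000)–(4.655,6.000)
cell (4,6): code 0001 → (4.655,6.000)–(4.000,6.683)
total: 10 segments, chained into 1 closed loop(s), length Σ = 7.814292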